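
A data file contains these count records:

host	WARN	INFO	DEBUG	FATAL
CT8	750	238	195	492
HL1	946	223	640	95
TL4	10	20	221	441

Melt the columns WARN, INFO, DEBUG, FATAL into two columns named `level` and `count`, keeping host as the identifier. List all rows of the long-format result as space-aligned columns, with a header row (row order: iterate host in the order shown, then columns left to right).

Each (host, column) pair becomes one row: 3 × 4 = 12 rows.
For example, (CT8, WARN) → count=750.

host  level  count
CT8   WARN   750  
CT8   INFO   238  
CT8   DEBUG  195  
CT8   FATAL  492  
HL1   WARN   946  
HL1   INFO   223  
HL1   DEBUG  640  
HL1   FATAL  95   
TL4   WARN   10   
TL4   INFO   20   
TL4   DEBUG  221  
TL4   FATAL  441  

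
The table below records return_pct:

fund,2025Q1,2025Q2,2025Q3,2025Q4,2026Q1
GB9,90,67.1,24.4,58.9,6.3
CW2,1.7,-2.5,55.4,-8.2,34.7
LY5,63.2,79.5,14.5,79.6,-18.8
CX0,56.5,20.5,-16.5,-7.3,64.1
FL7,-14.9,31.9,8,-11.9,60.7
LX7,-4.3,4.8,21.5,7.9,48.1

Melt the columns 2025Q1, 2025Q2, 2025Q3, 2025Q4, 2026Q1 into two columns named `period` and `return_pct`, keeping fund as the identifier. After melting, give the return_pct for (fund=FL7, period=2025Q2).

31.9

Unpivoting turns each (fund, wide-column) pair into one long row.
The wide cell at row FL7, column 2025Q2 holds 31.9, so the long row (FL7, 2025Q2) has return_pct=31.9.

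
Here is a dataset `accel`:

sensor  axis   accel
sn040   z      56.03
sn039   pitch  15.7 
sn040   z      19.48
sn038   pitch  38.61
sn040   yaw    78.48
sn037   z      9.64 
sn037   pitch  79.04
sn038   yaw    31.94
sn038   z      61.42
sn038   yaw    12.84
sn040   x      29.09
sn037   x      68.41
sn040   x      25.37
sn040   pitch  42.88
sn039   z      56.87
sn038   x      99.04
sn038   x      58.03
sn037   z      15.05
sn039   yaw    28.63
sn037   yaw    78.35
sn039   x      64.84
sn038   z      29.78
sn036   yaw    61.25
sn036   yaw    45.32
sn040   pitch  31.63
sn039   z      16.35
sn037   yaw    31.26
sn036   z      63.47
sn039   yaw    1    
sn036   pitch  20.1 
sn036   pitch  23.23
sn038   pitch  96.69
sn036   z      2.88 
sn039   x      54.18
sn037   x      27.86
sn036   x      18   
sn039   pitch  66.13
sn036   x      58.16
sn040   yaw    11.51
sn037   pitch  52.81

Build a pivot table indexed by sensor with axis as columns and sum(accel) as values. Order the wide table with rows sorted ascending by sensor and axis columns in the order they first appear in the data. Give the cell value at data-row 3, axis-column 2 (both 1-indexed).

135.30

With rows sorted ascending by sensor, row 3 is sensor=sn038. axis columns in first-appearance order: z, pitch, yaw, x; column 2 is pitch.
Long rows with sensor=sn038, axis=pitch: 38.61 + 96.69 = 135.30.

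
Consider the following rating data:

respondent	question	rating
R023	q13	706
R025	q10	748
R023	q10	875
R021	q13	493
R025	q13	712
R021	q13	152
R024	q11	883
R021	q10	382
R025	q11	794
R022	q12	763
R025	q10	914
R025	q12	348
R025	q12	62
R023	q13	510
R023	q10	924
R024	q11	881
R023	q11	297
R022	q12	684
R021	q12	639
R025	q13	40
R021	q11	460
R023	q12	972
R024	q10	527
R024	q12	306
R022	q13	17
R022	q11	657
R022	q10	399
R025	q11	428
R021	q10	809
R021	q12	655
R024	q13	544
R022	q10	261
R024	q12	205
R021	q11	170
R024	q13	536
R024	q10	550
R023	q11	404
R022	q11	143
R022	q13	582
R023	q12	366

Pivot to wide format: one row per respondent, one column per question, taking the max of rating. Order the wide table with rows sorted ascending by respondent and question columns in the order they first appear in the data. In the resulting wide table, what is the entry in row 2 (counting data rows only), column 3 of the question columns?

657

With rows sorted ascending by respondent, row 2 is respondent=R022. question columns in first-appearance order: q13, q10, q11, q12; column 3 is q11.
Long rows with respondent=R022, question=q11: max(657, 143) = 657.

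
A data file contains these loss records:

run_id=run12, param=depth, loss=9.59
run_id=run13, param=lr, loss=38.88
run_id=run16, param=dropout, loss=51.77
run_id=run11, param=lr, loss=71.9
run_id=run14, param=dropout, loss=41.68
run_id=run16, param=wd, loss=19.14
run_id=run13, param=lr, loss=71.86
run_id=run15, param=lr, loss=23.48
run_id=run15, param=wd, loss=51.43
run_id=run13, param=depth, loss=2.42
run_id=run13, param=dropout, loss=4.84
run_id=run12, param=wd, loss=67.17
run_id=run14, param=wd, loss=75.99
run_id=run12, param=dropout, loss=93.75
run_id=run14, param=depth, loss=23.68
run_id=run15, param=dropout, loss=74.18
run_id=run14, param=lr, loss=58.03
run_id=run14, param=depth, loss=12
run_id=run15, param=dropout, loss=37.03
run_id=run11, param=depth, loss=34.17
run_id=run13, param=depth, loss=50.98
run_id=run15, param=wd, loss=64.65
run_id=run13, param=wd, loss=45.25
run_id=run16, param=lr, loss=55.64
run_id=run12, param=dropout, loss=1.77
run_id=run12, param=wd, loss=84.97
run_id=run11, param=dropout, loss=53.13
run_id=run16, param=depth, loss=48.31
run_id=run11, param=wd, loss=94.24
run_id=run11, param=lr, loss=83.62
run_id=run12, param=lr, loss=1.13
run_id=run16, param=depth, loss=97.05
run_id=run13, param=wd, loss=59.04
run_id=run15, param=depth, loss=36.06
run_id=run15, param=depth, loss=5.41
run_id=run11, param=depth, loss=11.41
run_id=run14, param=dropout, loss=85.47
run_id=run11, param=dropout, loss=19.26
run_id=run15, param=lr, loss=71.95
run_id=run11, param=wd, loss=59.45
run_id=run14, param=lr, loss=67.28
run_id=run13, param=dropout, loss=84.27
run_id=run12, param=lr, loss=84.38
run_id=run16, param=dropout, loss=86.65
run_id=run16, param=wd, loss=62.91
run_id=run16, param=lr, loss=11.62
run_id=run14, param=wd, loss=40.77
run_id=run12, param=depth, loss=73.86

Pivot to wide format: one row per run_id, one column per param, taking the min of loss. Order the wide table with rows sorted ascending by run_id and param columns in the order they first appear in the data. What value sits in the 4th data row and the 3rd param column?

41.68

With rows sorted ascending by run_id, row 4 is run_id=run14. param columns in first-appearance order: depth, lr, dropout, wd; column 3 is dropout.
Long rows with run_id=run14, param=dropout: min(41.68, 85.47) = 41.68.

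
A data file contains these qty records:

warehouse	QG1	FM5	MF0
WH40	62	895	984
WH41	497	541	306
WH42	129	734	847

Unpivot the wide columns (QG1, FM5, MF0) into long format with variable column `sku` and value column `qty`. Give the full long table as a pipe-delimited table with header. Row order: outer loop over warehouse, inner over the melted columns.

| warehouse | sku | qty |
| WH40 | QG1 | 62 |
| WH40 | FM5 | 895 |
| WH40 | MF0 | 984 |
| WH41 | QG1 | 497 |
| WH41 | FM5 | 541 |
| WH41 | MF0 | 306 |
| WH42 | QG1 | 129 |
| WH42 | FM5 | 734 |
| WH42 | MF0 | 847 |

Each (warehouse, column) pair becomes one row: 3 × 3 = 9 rows.
For example, (WH40, QG1) → qty=62.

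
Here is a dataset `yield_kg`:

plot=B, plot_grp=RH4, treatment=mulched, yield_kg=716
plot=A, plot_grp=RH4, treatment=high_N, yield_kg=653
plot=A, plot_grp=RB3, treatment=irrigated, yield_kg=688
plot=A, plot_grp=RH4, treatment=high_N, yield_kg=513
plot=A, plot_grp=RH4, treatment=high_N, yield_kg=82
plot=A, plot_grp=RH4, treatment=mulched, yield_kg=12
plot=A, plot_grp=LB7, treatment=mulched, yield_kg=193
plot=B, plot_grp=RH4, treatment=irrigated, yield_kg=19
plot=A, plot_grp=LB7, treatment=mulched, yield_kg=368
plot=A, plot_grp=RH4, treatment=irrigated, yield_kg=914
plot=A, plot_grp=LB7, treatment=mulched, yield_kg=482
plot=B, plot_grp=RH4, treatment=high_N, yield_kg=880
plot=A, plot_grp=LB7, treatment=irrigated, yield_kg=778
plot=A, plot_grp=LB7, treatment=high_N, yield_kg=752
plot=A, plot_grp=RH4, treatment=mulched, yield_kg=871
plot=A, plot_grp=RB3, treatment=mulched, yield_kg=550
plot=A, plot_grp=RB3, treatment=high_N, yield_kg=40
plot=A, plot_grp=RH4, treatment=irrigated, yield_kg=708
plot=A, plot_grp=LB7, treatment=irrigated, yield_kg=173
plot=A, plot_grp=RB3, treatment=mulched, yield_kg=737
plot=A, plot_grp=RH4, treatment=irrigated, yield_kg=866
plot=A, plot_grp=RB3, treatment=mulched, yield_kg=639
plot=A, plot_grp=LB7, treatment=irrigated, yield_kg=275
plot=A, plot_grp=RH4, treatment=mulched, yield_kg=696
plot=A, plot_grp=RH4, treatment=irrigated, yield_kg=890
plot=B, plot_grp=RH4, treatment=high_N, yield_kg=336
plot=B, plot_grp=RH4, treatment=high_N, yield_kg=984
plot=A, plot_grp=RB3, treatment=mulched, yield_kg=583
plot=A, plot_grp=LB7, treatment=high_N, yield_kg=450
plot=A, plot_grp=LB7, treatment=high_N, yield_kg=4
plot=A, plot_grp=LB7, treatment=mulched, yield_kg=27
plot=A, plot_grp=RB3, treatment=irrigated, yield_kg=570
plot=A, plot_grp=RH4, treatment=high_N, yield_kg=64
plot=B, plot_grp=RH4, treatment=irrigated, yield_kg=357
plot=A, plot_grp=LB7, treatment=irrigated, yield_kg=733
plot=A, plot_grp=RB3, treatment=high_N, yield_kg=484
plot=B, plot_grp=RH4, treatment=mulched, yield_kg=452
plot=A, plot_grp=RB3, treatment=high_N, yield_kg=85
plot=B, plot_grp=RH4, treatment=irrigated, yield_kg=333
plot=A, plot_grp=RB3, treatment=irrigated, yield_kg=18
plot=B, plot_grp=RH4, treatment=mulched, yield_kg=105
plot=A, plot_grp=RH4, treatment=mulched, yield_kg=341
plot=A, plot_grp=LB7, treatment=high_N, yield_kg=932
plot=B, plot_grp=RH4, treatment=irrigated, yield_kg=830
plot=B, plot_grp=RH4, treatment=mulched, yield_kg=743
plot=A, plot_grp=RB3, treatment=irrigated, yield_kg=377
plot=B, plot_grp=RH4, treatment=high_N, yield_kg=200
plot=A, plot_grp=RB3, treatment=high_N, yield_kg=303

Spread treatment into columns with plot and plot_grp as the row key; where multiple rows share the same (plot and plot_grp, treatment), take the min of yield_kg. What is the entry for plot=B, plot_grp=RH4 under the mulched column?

105

Rows with plot=B, plot_grp=RH4 and treatment=mulched: yield_kg values are 716, 452, 105, 743.
min(716, 452, 105, 743) = 105.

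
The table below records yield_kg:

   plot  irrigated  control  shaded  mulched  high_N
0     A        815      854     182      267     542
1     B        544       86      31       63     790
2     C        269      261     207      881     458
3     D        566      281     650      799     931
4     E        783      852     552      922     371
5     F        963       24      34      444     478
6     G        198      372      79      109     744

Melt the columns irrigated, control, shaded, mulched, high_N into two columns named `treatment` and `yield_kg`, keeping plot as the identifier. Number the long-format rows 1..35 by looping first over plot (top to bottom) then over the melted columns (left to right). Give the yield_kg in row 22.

852

35 rows total (7 × 5). Row 22: index ⌊(22-1)/5⌋ = 4 into plot → E; (22-1) mod 5 = 1 into the melted columns → control.
So row 22 is (E, control, 852); yield_kg = 852.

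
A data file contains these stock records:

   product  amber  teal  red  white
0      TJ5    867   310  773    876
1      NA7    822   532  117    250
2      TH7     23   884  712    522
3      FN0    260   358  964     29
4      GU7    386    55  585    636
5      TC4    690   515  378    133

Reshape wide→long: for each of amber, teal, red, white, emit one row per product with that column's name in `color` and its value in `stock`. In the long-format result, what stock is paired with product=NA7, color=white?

Unpivoting turns each (product, wide-column) pair into one long row.
The wide cell at row NA7, column white holds 250, so the long row (NA7, white) has stock=250.

250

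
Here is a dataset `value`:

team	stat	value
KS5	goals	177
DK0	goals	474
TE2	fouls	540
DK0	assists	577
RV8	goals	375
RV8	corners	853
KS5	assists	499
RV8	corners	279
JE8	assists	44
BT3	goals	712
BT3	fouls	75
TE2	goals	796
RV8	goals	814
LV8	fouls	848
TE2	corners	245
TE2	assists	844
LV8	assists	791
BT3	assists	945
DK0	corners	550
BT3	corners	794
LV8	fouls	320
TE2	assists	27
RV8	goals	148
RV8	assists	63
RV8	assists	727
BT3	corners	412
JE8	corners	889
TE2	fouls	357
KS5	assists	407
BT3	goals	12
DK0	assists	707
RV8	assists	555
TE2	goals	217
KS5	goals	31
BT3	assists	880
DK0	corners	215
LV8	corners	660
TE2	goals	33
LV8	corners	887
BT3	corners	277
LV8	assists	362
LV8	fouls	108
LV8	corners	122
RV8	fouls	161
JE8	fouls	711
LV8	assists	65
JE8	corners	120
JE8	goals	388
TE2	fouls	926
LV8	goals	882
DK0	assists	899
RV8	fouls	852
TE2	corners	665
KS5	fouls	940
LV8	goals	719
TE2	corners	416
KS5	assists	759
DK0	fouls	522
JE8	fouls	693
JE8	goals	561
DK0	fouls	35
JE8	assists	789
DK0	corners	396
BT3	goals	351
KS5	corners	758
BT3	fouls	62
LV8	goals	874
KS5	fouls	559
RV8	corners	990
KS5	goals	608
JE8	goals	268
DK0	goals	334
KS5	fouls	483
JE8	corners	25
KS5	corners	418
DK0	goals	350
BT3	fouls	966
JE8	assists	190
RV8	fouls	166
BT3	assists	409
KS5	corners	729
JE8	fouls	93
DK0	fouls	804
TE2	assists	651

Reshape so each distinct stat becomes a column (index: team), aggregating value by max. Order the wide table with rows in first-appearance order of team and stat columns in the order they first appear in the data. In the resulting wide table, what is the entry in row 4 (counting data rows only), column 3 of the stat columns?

727

With rows in first-appearance order of team, row 4 is team=RV8. stat columns in first-appearance order: goals, fouls, assists, corners; column 3 is assists.
Long rows with team=RV8, stat=assists: max(63, 727, 555) = 727.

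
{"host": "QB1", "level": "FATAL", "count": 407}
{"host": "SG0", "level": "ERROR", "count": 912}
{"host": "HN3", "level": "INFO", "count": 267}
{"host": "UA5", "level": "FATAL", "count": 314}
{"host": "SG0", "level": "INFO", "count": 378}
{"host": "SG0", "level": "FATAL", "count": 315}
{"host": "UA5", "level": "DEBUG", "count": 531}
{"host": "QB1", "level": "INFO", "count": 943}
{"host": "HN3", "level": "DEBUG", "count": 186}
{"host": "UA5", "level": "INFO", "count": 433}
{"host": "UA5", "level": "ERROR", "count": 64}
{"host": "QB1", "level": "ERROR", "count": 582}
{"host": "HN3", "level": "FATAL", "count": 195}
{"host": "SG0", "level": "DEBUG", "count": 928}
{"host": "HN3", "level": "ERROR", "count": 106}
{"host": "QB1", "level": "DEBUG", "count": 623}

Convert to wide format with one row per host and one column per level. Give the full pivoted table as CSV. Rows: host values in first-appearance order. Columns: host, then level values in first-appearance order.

Columns: host plus the 4 distinct level values (FATAL, ERROR, INFO, DEBUG).
For example, row QB1 column FATAL takes count=407 from the long row (QB1, FATAL).

host,FATAL,ERROR,INFO,DEBUG
QB1,407,582,943,623
SG0,315,912,378,928
HN3,195,106,267,186
UA5,314,64,433,531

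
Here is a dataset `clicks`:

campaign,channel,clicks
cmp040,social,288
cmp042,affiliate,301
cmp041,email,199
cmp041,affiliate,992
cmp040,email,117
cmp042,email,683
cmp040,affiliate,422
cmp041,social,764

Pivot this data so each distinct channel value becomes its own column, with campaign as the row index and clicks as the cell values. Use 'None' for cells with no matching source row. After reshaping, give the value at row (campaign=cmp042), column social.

None

No long-format row has campaign=cmp042 and channel=social, so the cell is None.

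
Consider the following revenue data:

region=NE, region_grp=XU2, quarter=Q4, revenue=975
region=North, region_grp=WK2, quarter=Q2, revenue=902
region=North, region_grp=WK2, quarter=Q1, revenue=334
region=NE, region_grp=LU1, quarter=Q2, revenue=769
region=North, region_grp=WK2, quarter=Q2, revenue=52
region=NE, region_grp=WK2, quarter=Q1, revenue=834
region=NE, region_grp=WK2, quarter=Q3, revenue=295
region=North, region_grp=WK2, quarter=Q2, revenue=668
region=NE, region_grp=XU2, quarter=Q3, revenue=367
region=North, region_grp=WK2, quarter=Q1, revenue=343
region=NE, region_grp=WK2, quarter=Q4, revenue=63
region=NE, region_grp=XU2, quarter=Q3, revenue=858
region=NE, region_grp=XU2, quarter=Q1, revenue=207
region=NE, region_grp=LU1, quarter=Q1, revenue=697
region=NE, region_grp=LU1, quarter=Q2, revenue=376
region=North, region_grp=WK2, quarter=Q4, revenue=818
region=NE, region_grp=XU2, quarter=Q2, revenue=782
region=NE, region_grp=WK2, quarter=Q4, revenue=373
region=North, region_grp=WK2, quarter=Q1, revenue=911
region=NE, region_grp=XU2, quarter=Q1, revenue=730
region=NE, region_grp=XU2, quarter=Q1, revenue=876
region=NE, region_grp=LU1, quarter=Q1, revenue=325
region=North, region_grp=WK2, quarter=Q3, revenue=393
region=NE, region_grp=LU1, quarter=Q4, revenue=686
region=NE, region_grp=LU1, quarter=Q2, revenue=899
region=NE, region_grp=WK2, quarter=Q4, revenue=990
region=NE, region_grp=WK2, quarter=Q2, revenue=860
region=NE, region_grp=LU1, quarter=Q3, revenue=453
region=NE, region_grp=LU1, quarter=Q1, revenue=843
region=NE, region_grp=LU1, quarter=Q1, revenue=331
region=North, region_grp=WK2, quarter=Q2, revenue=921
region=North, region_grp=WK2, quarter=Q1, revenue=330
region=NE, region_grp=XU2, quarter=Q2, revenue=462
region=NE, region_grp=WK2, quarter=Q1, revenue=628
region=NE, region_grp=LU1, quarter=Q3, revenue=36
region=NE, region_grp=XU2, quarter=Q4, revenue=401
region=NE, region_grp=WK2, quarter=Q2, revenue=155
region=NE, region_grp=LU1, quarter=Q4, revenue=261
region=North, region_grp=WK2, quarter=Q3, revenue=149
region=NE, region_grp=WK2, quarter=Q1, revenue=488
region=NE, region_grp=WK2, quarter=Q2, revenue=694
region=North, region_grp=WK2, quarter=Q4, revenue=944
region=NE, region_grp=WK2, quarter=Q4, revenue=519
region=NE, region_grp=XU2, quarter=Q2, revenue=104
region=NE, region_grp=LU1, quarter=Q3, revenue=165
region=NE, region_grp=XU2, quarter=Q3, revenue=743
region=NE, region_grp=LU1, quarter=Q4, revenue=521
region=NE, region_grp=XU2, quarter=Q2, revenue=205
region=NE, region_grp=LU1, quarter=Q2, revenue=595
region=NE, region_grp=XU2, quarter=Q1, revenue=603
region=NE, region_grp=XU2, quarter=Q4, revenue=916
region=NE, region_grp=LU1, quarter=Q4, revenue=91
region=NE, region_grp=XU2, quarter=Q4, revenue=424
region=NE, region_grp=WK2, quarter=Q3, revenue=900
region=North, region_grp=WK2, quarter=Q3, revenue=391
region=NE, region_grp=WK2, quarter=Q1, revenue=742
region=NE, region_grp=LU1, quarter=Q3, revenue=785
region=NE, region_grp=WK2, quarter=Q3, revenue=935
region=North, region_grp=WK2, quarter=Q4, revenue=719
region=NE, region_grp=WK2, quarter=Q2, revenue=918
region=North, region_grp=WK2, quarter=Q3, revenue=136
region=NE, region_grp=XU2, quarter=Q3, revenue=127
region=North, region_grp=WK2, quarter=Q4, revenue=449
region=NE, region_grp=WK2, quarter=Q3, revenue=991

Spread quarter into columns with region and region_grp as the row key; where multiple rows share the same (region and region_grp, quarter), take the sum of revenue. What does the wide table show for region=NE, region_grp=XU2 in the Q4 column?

Rows with region=NE, region_grp=XU2 and quarter=Q4: revenue values are 975, 401, 916, 424.
975 + 401 + 916 + 424 = 2716.

2716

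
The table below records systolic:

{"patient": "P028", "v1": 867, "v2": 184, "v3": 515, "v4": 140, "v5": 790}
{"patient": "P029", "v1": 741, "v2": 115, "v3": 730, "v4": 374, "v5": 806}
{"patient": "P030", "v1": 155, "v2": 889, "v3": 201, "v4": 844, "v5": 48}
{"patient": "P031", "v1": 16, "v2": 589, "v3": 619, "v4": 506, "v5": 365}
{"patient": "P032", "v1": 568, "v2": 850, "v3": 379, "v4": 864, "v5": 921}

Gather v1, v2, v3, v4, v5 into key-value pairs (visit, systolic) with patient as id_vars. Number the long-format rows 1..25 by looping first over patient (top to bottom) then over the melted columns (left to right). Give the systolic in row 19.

506

25 rows total (5 × 5). Row 19: index ⌊(19-1)/5⌋ = 3 into patient → P031; (19-1) mod 5 = 3 into the melted columns → v4.
So row 19 is (P031, v4, 506); systolic = 506.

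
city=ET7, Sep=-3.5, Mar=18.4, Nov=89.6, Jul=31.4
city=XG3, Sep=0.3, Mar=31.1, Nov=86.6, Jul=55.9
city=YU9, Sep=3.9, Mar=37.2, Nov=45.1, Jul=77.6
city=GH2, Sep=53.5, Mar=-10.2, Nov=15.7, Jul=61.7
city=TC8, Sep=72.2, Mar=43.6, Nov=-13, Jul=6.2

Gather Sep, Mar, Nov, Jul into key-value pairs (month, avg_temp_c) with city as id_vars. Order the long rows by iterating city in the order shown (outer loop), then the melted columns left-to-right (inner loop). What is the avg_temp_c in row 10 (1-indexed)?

20 rows total (5 × 4). Row 10: index ⌊(10-1)/4⌋ = 2 into city → YU9; (10-1) mod 4 = 1 into the melted columns → Mar.
So row 10 is (YU9, Mar, 37.2); avg_temp_c = 37.2.

37.2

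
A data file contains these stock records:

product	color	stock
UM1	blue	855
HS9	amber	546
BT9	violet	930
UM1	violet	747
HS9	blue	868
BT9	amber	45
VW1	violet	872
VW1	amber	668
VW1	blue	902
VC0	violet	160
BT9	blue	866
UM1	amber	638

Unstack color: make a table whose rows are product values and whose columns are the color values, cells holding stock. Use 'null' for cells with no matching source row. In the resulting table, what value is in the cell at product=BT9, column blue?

866

The long row with product=BT9, color=blue has stock=866.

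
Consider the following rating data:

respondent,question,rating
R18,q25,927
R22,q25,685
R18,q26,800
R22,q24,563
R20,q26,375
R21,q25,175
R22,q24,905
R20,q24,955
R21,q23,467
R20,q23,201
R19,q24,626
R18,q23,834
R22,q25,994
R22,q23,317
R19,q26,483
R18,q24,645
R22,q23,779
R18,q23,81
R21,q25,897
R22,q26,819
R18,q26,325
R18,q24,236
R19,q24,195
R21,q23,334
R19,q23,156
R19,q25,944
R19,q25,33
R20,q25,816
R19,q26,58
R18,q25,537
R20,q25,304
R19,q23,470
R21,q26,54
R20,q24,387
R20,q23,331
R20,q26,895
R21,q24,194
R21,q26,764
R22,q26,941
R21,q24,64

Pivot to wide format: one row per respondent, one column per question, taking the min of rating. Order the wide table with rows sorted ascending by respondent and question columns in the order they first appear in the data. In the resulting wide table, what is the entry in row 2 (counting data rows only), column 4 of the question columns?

156

With rows sorted ascending by respondent, row 2 is respondent=R19. question columns in first-appearance order: q25, q26, q24, q23; column 4 is q23.
Long rows with respondent=R19, question=q23: min(156, 470) = 156.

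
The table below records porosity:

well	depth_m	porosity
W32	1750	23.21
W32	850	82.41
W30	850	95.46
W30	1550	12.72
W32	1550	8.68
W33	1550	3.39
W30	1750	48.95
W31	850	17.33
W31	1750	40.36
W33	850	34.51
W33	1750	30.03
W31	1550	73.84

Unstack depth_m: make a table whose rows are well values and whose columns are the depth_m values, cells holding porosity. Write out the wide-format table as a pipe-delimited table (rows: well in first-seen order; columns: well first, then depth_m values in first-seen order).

Columns: well plus the 3 distinct depth_m values (1750, 850, 1550).
For example, row W32 column 1750 takes porosity=23.21 from the long row (W32, 1750).

| well | 1750 | 850 | 1550 |
| W32 | 23.21 | 82.41 | 8.68 |
| W30 | 48.95 | 95.46 | 12.72 |
| W33 | 30.03 | 34.51 | 3.39 |
| W31 | 40.36 | 17.33 | 73.84 |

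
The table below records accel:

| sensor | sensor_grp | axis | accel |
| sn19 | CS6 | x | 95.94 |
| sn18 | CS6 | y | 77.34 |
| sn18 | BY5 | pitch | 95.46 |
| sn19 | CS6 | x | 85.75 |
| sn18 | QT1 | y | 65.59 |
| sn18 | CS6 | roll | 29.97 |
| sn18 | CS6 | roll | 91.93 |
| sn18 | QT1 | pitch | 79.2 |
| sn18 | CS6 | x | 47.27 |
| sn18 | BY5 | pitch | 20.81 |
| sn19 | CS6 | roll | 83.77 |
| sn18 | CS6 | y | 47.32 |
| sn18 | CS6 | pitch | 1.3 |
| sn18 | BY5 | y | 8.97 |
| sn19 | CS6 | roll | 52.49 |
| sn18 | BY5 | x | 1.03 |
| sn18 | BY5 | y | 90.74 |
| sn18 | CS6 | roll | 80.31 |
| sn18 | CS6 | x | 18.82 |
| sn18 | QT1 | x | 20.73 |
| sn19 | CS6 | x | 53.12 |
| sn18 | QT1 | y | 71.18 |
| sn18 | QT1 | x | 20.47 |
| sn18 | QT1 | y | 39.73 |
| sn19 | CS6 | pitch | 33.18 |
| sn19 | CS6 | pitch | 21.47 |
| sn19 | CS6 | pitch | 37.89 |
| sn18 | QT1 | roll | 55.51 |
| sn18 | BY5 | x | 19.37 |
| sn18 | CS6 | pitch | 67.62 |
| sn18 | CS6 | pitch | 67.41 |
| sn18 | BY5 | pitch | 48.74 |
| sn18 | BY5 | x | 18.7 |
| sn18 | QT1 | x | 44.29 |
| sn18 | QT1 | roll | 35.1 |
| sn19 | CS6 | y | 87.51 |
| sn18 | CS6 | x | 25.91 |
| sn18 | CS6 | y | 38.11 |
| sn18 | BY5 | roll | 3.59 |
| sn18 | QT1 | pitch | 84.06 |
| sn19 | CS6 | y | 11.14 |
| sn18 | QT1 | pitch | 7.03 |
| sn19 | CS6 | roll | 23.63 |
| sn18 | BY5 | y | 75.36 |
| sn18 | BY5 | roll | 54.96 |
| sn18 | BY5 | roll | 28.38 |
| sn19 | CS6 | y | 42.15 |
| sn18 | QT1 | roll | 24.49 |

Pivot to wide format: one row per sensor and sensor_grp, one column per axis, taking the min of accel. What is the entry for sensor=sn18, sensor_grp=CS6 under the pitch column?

1.3

Rows with sensor=sn18, sensor_grp=CS6 and axis=pitch: accel values are 1.3, 67.62, 67.41.
min(1.3, 67.62, 67.41) = 1.3.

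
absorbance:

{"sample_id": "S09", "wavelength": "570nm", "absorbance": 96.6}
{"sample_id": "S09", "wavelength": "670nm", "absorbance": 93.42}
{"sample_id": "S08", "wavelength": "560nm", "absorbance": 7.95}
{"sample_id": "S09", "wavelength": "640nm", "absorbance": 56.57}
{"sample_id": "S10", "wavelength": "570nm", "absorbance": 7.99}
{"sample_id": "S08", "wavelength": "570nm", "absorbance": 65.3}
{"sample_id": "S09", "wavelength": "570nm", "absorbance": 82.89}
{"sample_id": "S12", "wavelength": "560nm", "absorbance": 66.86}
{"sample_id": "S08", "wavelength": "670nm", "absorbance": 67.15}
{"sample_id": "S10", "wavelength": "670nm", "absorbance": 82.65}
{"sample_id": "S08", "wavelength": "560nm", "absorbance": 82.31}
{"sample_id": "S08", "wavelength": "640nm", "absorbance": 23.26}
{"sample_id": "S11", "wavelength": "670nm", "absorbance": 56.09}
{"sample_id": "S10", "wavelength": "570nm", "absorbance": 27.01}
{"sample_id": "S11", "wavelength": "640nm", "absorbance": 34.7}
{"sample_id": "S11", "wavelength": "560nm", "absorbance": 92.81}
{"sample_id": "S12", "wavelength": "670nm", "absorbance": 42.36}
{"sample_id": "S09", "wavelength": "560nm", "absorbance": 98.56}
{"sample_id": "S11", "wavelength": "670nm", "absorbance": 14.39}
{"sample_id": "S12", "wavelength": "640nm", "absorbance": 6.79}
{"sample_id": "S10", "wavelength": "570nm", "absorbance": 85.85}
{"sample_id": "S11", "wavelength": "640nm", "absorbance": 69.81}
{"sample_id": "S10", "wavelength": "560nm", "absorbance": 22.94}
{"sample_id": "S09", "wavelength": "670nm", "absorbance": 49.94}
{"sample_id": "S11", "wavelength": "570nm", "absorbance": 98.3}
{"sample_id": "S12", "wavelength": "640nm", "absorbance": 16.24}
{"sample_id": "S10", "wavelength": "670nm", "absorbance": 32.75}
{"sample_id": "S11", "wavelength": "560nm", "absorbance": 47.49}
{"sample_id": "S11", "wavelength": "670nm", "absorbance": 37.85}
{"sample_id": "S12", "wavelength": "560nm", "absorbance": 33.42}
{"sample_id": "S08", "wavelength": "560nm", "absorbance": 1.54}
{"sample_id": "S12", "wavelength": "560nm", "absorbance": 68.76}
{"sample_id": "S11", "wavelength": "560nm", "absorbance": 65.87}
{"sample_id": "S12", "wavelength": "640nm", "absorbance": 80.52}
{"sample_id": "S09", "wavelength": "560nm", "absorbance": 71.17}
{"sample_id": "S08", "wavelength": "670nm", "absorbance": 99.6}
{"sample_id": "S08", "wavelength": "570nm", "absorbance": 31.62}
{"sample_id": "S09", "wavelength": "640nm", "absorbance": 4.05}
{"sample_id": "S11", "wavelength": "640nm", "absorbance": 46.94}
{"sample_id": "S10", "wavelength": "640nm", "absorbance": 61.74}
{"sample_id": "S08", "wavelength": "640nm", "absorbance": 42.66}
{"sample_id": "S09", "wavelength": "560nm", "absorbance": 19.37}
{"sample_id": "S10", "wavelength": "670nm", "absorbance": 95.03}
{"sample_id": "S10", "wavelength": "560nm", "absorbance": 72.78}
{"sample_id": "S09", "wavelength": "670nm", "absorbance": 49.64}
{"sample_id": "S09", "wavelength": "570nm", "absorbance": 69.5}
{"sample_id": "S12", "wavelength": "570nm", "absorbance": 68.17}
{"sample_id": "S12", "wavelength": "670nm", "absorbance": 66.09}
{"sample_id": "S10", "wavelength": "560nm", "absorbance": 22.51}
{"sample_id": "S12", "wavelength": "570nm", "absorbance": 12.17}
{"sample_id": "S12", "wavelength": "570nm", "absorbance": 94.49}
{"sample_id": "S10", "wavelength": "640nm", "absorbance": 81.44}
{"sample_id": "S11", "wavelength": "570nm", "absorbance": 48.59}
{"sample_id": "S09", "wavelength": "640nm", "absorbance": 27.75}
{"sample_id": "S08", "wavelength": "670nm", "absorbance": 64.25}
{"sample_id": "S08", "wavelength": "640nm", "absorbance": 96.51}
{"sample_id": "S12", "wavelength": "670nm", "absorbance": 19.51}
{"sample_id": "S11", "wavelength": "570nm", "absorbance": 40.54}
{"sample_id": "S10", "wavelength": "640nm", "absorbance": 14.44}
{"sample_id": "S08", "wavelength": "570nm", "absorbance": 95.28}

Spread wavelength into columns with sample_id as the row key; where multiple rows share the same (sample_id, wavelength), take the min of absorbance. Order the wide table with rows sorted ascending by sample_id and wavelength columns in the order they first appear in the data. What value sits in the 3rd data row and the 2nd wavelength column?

32.75

With rows sorted ascending by sample_id, row 3 is sample_id=S10. wavelength columns in first-appearance order: 570nm, 670nm, 560nm, 640nm; column 2 is 670nm.
Long rows with sample_id=S10, wavelength=670nm: min(82.65, 32.75, 95.03) = 32.75.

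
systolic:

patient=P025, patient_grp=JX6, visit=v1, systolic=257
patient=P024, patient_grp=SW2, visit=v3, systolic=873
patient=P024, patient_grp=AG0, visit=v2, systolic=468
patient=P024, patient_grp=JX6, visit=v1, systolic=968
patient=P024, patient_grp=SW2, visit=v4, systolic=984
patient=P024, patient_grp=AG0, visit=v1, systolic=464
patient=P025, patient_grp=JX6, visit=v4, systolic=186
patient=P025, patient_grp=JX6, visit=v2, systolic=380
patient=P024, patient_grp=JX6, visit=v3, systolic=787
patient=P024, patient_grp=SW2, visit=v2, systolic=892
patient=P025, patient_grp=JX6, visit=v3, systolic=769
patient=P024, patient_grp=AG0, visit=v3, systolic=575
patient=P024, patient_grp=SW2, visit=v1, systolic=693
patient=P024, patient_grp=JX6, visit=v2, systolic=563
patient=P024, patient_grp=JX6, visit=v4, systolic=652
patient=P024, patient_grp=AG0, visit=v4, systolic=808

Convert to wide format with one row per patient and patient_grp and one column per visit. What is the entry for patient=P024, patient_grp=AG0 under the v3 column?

575

Wide layout: rows indexed by patient and patient_grp, columns are the 4 distinct visit values (v1, v3, v2, v4).
Cell (patient=P024, patient_grp=AG0, visit=v3) draws from the long row where patient=P024, patient_grp=AG0 and visit=v3, which has systolic=575.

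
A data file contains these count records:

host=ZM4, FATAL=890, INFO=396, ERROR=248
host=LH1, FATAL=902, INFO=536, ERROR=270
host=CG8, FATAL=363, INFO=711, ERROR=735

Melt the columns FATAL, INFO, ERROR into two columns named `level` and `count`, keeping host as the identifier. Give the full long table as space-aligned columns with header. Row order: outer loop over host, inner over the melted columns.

host  level  count
ZM4   FATAL  890  
ZM4   INFO   396  
ZM4   ERROR  248  
LH1   FATAL  902  
LH1   INFO   536  
LH1   ERROR  270  
CG8   FATAL  363  
CG8   INFO   711  
CG8   ERROR  735  

Each (host, column) pair becomes one row: 3 × 3 = 9 rows.
For example, (ZM4, FATAL) → count=890.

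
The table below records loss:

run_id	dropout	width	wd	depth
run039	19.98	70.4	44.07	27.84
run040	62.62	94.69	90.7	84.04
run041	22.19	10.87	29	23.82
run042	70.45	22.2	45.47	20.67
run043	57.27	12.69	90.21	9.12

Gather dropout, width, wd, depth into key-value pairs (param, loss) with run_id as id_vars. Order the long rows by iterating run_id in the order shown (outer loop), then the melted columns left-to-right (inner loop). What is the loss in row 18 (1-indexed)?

20 rows total (5 × 4). Row 18: index ⌊(18-1)/4⌋ = 4 into run_id → run043; (18-1) mod 4 = 1 into the melted columns → width.
So row 18 is (run043, width, 12.69); loss = 12.69.

12.69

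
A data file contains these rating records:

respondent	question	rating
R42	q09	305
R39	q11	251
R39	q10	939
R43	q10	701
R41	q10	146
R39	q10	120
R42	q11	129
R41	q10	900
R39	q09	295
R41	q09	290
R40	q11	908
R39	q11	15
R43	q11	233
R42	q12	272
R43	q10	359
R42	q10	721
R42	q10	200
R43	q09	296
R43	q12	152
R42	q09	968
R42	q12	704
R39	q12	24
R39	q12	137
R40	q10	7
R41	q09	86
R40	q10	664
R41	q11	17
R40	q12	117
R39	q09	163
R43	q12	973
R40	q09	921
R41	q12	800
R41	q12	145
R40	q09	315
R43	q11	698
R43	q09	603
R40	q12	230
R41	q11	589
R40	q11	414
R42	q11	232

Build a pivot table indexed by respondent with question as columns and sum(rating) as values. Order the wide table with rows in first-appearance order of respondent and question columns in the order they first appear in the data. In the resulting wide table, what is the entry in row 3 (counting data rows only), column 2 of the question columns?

With rows in first-appearance order of respondent, row 3 is respondent=R43. question columns in first-appearance order: q09, q11, q10, q12; column 2 is q11.
Long rows with respondent=R43, question=q11: 233 + 698 = 931.

931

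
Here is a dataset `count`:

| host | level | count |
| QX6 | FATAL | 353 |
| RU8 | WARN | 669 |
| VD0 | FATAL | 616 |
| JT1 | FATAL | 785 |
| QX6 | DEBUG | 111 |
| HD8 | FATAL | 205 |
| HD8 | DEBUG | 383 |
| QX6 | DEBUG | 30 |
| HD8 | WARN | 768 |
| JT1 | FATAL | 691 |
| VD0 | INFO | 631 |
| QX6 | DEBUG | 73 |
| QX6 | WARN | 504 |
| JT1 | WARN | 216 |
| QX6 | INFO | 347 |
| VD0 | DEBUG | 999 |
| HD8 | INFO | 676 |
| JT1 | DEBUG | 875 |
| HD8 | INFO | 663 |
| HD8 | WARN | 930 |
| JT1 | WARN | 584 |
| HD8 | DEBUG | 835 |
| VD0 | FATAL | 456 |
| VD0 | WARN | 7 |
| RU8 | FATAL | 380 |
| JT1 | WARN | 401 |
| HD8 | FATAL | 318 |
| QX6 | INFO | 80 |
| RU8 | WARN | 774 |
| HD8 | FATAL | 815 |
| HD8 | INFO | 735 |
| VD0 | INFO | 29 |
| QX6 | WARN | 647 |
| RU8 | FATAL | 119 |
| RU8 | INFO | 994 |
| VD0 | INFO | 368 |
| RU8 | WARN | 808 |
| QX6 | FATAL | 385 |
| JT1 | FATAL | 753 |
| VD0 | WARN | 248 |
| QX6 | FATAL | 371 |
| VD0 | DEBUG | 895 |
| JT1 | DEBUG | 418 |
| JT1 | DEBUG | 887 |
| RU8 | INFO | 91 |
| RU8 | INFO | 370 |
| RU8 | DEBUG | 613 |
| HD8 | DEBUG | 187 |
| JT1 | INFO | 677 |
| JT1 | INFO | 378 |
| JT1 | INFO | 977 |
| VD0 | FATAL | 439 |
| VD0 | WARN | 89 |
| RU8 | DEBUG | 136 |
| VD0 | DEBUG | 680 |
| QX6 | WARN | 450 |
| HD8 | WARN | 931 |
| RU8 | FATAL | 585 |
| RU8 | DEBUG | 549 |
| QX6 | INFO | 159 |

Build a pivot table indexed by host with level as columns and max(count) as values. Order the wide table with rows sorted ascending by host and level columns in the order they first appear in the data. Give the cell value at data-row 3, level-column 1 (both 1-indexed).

With rows sorted ascending by host, row 3 is host=QX6. level columns in first-appearance order: FATAL, WARN, DEBUG, INFO; column 1 is FATAL.
Long rows with host=QX6, level=FATAL: max(353, 385, 371) = 385.

385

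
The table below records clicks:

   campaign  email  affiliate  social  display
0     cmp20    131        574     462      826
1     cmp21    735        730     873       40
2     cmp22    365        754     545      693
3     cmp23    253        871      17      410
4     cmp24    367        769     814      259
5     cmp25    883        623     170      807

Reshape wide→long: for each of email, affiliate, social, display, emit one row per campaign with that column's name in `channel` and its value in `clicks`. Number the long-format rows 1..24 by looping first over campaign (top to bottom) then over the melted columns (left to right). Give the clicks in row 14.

871

24 rows total (6 × 4). Row 14: index ⌊(14-1)/4⌋ = 3 into campaign → cmp23; (14-1) mod 4 = 1 into the melted columns → affiliate.
So row 14 is (cmp23, affiliate, 871); clicks = 871.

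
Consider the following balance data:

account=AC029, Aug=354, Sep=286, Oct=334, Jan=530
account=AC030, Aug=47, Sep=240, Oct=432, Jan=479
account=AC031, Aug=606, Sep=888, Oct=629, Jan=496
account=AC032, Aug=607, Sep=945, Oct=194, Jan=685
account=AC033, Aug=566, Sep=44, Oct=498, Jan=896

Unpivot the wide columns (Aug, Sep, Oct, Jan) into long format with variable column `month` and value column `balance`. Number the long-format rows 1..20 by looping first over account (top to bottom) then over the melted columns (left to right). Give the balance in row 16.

20 rows total (5 × 4). Row 16: index ⌊(16-1)/4⌋ = 3 into account → AC032; (16-1) mod 4 = 3 into the melted columns → Jan.
So row 16 is (AC032, Jan, 685); balance = 685.

685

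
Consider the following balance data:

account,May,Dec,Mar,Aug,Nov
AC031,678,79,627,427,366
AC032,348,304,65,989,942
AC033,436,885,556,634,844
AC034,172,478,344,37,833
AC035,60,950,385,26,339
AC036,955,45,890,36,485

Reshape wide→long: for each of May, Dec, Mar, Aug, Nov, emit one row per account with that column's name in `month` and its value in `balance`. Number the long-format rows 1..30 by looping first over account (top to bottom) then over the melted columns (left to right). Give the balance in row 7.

30 rows total (6 × 5). Row 7: index ⌊(7-1)/5⌋ = 1 into account → AC032; (7-1) mod 5 = 1 into the melted columns → Dec.
So row 7 is (AC032, Dec, 304); balance = 304.

304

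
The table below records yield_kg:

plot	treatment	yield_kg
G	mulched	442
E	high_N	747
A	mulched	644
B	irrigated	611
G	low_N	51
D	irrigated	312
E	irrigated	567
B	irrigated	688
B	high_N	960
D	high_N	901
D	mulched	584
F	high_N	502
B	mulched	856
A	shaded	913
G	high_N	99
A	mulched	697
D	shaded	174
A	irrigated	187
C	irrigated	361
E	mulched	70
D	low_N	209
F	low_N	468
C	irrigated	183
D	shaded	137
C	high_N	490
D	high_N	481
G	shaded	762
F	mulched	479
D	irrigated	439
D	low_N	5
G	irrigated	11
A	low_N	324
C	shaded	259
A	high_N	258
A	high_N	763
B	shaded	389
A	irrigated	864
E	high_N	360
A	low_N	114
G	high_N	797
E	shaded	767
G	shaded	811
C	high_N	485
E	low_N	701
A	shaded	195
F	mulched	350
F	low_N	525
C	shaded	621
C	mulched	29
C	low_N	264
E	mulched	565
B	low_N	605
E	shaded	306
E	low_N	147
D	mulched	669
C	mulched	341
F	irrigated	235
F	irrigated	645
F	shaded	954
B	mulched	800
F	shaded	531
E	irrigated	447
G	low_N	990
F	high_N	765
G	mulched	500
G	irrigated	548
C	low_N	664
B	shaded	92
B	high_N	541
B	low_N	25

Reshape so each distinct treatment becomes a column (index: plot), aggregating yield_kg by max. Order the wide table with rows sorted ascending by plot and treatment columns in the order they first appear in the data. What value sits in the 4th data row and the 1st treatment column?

669

With rows sorted ascending by plot, row 4 is plot=D. treatment columns in first-appearance order: mulched, high_N, irrigated, low_N, shaded; column 1 is mulched.
Long rows with plot=D, treatment=mulched: max(584, 669) = 669.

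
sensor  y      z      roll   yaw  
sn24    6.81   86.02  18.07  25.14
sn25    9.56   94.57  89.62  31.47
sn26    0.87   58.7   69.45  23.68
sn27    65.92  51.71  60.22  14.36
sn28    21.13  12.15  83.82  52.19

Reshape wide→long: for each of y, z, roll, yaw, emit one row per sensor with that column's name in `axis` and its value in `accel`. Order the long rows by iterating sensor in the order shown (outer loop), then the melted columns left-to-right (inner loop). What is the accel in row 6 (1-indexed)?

20 rows total (5 × 4). Row 6: index ⌊(6-1)/4⌋ = 1 into sensor → sn25; (6-1) mod 4 = 1 into the melted columns → z.
So row 6 is (sn25, z, 94.57); accel = 94.57.

94.57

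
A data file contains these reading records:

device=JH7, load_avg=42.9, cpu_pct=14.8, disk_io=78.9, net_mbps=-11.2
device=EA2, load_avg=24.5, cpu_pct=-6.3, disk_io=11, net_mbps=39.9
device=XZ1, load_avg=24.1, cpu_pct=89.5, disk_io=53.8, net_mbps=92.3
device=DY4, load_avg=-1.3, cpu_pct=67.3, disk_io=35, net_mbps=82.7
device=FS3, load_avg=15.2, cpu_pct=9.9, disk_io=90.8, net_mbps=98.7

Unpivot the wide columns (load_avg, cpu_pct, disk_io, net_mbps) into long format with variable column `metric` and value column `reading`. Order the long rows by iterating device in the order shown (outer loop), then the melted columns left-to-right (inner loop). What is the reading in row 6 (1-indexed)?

-6.3

20 rows total (5 × 4). Row 6: index ⌊(6-1)/4⌋ = 1 into device → EA2; (6-1) mod 4 = 1 into the melted columns → cpu_pct.
So row 6 is (EA2, cpu_pct, -6.3); reading = -6.3.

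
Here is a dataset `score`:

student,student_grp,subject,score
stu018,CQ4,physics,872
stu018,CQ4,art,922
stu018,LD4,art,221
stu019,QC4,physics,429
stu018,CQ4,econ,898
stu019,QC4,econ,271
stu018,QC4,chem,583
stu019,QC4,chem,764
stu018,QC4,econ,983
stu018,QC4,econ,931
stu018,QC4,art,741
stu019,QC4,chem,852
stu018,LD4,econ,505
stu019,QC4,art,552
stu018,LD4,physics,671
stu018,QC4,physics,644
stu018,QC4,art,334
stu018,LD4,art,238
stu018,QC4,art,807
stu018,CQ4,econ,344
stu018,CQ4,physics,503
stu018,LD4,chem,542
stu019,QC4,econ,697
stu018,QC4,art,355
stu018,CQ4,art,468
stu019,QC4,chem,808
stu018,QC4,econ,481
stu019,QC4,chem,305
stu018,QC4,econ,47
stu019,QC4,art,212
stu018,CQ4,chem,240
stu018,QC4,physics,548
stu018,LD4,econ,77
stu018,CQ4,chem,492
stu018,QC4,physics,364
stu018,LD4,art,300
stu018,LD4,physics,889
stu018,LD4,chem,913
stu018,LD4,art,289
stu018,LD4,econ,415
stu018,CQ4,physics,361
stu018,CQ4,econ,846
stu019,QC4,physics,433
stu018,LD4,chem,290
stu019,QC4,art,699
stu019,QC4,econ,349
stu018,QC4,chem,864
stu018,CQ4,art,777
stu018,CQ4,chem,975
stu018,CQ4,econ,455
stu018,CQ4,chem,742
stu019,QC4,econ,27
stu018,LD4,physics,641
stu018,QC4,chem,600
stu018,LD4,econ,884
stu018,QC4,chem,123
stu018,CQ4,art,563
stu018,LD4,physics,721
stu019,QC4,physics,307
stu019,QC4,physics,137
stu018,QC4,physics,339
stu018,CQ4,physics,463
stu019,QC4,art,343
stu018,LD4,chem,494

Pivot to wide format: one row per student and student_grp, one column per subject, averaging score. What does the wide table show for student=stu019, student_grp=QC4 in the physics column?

Rows with student=stu019, student_grp=QC4 and subject=physics: score values are 429, 433, 307, 137.
(429 + 433 + 307 + 137) / 4 = 326.50.

326.50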